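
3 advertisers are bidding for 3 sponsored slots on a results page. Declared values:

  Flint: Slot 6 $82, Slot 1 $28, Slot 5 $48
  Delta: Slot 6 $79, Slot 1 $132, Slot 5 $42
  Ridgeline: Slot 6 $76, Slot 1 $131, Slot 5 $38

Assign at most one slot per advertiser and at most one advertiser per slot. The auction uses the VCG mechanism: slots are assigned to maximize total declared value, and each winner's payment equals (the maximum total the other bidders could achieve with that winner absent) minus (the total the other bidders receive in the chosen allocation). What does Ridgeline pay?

Ridgeline pays $87.

Efficient allocation: Flint→Slot 5 ($48), Delta→Slot 6 ($79), Ridgeline→Slot 1 ($131); total welfare W = $258.
Ridgeline receives Slot 1 at value $131, so the others get W − 131 = $127.
Without Ridgeline: best allocation of the remaining 2 bidders over all 3 slots is Flint→Slot 6 ($82), Delta→Slot 1 ($132), total $214.
VCG payment = (others' best without Ridgeline) − (others' welfare with Ridgeline) = 214 − 127 = $87.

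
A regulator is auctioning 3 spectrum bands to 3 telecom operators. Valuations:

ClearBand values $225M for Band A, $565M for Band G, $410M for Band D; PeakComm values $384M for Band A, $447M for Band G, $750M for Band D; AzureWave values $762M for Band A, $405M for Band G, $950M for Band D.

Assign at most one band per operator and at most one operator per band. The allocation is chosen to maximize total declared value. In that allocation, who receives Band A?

AzureWave receives Band A.

This is the linear assignment problem.
Optimal: ClearBand→Band G ($565M), PeakComm→Band D ($750M), AzureWave→Band A ($762M) — total 565+750+762 = $2077M.
Next-best assignment: ClearBand→Band G, PeakComm→Band A, AzureWave→Band D = $1899M.
AzureWave's own top band is Band D ($950M), but forcing AzureWave→Band D and reassigning the rest optimally gives only $1899M — worse by 178.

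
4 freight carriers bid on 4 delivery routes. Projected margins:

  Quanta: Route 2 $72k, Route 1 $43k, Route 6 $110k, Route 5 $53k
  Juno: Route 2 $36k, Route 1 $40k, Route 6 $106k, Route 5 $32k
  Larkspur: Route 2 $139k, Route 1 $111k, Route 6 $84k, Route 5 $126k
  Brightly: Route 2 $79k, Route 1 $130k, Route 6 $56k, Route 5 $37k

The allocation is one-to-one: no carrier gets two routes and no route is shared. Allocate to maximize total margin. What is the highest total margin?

Max total: $434k

Optimal: Quanta→Route 2 ($72k), Juno→Route 6 ($106k), Larkspur→Route 5 ($126k), Brightly→Route 1 ($130k) — total 72+106+126+130 = $434k.
Row-greedy (each carrier in turn takes its best remaining route) gives $326k, worse by 108.
No other one-to-one assignment exceeds $434k.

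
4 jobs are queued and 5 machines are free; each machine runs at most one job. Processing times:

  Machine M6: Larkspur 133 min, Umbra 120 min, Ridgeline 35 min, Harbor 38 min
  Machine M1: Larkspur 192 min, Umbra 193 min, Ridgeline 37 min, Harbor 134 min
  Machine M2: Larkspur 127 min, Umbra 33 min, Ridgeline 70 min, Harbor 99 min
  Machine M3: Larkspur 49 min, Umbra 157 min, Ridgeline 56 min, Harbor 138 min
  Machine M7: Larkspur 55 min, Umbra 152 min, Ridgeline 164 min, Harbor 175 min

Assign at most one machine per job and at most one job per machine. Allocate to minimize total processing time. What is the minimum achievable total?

This is the linear assignment problem.
Optimal: Larkspur→Machine M3 (49 min), Umbra→Machine M2 (33 min), Ridgeline→Machine M1 (37 min), Harbor→Machine M6 (38 min) — total 49+33+37+38 = 157 min.
Row-greedy (each job in turn takes its cheapest remaining machine) gives 251 min, worse by 94.
Next-best assignment: Larkspur→Machine M7, Umbra→Machine M2, Ridgeline→Machine M1, Harbor→Machine M6 = 163 min.
No other one-to-one assignment undercuts 157 min.

Min total: 157 min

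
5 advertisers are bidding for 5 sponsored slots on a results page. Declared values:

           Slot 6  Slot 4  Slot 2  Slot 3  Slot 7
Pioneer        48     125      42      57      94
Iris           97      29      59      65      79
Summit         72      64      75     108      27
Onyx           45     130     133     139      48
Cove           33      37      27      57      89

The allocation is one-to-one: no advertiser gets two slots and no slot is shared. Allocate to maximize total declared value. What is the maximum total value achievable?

Optimal: Pioneer→Slot 4 ($125), Iris→Slot 6 ($97), Summit→Slot 3 ($108), Onyx→Slot 2 ($133), Cove→Slot 7 ($89) — total 125+97+108+133+89 = $552.
Column-greedy (each slot in turn goes to its best remaining advertiser) gives $448, worse by 104.
Next-best assignment: Pioneer→Slot 4, Iris→Slot 6, Summit→Slot 2, Onyx→Slot 3, Cove→Slot 7 = $525.

Max total: $552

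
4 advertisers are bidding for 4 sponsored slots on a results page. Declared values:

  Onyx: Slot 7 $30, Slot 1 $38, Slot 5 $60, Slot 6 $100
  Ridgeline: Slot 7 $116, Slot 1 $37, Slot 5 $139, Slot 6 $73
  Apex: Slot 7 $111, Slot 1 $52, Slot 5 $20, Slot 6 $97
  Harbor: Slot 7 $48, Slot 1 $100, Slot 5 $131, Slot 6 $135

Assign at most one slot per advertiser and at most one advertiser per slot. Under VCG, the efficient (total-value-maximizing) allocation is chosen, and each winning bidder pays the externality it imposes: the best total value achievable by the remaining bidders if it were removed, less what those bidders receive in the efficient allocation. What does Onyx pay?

Onyx pays $35.

Efficient allocation: Onyx→Slot 6 ($100), Ridgeline→Slot 5 ($139), Apex→Slot 7 ($111), Harbor→Slot 1 ($100); total welfare W = $450.
Onyx receives Slot 6 at value $100, so the others get W − 100 = $350.
Without Onyx: best allocation of the remaining 3 bidders over all 4 slots is Ridgeline→Slot 5 ($139), Apex→Slot 7 ($111), Harbor→Slot 6 ($135), total $385.
VCG payment = (others' best without Onyx) − (others' welfare with Onyx) = 385 − 350 = $35.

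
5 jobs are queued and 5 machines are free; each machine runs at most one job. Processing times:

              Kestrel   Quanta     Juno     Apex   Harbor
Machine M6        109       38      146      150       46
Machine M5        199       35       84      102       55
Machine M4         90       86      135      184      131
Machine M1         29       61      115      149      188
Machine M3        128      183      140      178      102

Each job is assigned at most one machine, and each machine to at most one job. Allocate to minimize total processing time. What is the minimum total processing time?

Optimal: Kestrel→Machine M1 (29 min), Quanta→Machine M4 (86 min), Juno→Machine M3 (140 min), Apex→Machine M5 (102 min), Harbor→Machine M6 (46 min) — total 29+86+140+102+46 = 403 min.
Column-greedy (each machine in turn goes to its cheapest remaining job) gives 476 min, worse by 73.
Checked against all permutations: 403 min is optimal.

Minimum total: 403 min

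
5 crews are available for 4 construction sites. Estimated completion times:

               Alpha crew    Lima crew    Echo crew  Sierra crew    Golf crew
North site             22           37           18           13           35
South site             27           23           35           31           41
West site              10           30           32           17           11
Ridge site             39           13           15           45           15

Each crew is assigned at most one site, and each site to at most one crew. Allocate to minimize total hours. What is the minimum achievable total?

Minimum total: 61 hours

Optimal: Sierra crew→North site (13 hours), Lima crew→South site (23 hours), Alpha crew→West site (10 hours), Echo crew→Ridge site (15 hours) — total 13+23+10+15 = 61 hours.
Row-greedy (each crew in turn takes its cheapest remaining site) gives 72 hours, worse by 11.
No other one-to-one assignment undercuts 61 hours.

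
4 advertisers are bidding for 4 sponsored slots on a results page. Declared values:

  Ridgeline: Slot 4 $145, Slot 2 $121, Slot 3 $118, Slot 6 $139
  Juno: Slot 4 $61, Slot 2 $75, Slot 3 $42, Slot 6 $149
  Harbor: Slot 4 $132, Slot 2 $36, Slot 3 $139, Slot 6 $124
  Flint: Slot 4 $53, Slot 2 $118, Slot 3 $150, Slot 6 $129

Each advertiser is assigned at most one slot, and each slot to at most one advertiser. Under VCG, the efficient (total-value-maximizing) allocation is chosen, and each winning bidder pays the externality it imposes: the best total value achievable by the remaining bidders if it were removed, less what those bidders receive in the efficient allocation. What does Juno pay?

Juno pays $18.

Efficient allocation: Ridgeline→Slot 2 ($121), Juno→Slot 6 ($149), Harbor→Slot 4 ($132), Flint→Slot 3 ($150); total welfare W = $552.
Juno receives Slot 6 at value $149, so the others get W − 149 = $403.
Without Juno: best allocation of the remaining 3 bidders over all 4 slots is Ridgeline→Slot 6 ($139), Harbor→Slot 4 ($132), Flint→Slot 3 ($150), total $421.
VCG payment = (others' best without Juno) − (others' welfare with Juno) = 421 − 403 = $18.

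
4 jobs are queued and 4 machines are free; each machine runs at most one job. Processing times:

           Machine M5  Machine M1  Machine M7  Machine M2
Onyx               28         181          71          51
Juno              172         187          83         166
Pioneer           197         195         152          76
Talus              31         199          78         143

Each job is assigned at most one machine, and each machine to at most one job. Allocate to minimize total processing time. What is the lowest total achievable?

Min total: 360 min

This is a one-to-one assignment (minimum-cost bipartite matching).
Optimal: Onyx→Machine M2 (51 min), Juno→Machine M7 (83 min), Pioneer→Machine M1 (195 min), Talus→Machine M5 (31 min) — total 51+83+195+31 = 360 min.
Column-greedy (each machine in turn goes to its cheapest remaining job) gives 369 min, worse by 9.
Next-best assignment: Onyx→Machine M7, Juno→Machine M1, Pioneer→Machine M2, Talus→Machine M5 = 365 min.
Swapping Onyx↔Talus (Onyx→Machine M5 28 min, Talus→Machine M2 143 min) adds 89.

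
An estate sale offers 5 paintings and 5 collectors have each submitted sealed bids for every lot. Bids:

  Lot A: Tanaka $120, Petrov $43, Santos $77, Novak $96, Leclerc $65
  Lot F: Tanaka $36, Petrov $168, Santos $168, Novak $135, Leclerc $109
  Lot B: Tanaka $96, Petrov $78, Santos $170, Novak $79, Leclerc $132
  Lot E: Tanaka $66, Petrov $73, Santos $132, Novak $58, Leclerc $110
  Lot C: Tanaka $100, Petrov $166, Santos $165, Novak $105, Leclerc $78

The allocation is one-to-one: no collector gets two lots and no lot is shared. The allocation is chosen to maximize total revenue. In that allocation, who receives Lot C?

This is the linear assignment problem.
Optimal: Tanaka→Lot A ($120), Petrov→Lot C ($166), Santos→Lot B ($170), Novak→Lot F ($135), Leclerc→Lot E ($110) — total 120+166+170+135+110 = $701.
Max-entry greedy (repeatedly take the single best remaining cell) gives $673, worse by 28.
Petrov's own top lot is Lot F ($168), but forcing Petrov→Lot F and reassigning the rest optimally gives only $673 — worse by 28.

Petrov receives Lot C.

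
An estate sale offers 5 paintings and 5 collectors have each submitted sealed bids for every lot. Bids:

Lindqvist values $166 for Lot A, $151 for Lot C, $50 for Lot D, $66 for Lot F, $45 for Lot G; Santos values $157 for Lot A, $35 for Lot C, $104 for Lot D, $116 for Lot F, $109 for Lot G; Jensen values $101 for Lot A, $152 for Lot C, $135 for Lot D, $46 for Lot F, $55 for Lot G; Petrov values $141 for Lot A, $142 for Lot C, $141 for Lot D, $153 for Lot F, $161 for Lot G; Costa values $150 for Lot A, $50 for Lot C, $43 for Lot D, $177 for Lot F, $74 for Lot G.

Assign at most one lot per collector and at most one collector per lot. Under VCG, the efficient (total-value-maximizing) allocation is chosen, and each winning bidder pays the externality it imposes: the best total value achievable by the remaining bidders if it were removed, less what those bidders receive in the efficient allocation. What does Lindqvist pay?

Efficient allocation: Lindqvist→Lot C ($151), Santos→Lot A ($157), Jensen→Lot D ($135), Petrov→Lot G ($161), Costa→Lot F ($177); total welfare W = $781.
Lindqvist receives Lot C at value $151, so the others get W − 151 = $630.
Without Lindqvist: best allocation of the remaining 4 bidders over all 5 lots is Santos→Lot A ($157), Jensen→Lot C ($152), Petrov→Lot G ($161), Costa→Lot F ($177), total $647.
VCG payment = (others' best without Lindqvist) − (others' welfare with Lindqvist) = 647 − 630 = $17.

Lindqvist pays $17.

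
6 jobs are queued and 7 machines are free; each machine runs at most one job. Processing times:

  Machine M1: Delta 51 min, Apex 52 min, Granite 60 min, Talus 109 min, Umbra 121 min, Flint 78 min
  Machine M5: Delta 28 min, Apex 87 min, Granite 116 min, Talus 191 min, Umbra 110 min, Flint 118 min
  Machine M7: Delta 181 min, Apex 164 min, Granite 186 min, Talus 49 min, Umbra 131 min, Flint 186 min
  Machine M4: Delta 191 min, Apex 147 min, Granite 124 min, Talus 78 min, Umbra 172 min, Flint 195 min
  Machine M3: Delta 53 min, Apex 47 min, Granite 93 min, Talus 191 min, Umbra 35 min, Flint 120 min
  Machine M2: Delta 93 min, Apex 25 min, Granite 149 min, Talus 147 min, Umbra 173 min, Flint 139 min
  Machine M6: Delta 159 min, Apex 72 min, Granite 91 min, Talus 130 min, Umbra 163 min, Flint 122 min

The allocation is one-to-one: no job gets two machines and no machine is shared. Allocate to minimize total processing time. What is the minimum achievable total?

This is the linear assignment problem.
Optimal: Delta→Machine M5 (28 min), Apex→Machine M2 (25 min), Granite→Machine M6 (91 min), Talus→Machine M7 (49 min), Umbra→Machine M3 (35 min), Flint→Machine M1 (78 min) — total 28+25+91+49+35+78 = 306 min.
Next-best assignment: Delta→Machine M5, Apex→Machine M2, Granite→Machine M1, Talus→Machine M7, Umbra→Machine M3, Flint→Machine M6 = 319 min.
Checked against all permutations: 306 min is optimal.

Minimum total: 306 min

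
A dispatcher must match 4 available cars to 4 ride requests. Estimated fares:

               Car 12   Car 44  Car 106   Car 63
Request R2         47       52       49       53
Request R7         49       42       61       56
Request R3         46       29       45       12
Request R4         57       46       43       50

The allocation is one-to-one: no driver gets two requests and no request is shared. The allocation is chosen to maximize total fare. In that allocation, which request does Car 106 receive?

This is the linear assignment problem.
Optimal: Car 12→Request R4 ($57), Car 44→Request R2 ($52), Car 106→Request R3 ($45), Car 63→Request R7 ($56) — total 57+52+45+56 = $210.
Column-greedy (each request in turn goes to its best remaining driver) gives $206, worse by 4.
Swapping Car 44↔Car 63 (Car 44→Request R7 $42, Car 63→Request R2 $53) loses 13.
Car 106's own top request is Request R7 ($61), but forcing Car 106→Request R7 and reassigning the rest optimally gives only $209 — worse by 1.

Car 106 receives Request R3.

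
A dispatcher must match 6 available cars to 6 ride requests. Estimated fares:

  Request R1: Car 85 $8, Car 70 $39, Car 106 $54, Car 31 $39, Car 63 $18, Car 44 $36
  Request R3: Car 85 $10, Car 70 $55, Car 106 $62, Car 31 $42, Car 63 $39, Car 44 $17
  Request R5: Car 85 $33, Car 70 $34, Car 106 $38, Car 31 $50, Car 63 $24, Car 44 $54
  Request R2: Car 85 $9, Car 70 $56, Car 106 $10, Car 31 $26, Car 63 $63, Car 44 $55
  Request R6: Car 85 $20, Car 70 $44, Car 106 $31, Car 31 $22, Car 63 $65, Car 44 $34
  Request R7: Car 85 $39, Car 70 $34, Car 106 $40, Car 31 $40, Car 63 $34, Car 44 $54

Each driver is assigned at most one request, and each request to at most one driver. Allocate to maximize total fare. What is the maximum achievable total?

Optimal: Car 85→Request R7 ($39), Car 70→Request R3 ($55), Car 106→Request R1 ($54), Car 31→Request R5 ($50), Car 63→Request R6 ($65), Car 44→Request R2 ($55) — total 39+55+54+50+65+55 = $318.
Row-greedy (each driver in turn takes its best remaining request) gives $308, worse by 10.
Next-best assignment: Car 85→Request R7, Car 70→Request R2, Car 106→Request R3, Car 31→Request R1, Car 63→Request R6, Car 44→Request R5 = $315.
Checked against all permutations: $318 is optimal.

Maximum total: $318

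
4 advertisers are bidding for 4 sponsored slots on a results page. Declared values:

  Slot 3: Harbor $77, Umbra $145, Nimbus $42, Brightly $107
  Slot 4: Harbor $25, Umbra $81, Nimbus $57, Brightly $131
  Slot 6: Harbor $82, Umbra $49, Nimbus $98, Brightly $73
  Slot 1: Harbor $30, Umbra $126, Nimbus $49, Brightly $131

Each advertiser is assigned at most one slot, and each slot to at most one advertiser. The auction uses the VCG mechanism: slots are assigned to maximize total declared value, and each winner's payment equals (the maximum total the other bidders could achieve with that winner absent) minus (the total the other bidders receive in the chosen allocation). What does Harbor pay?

Harbor pays $19.

Efficient allocation: Harbor→Slot 3 ($77), Umbra→Slot 1 ($126), Nimbus→Slot 6 ($98), Brightly→Slot 4 ($131); total welfare W = $432.
Harbor receives Slot 3 at value $77, so the others get W − 77 = $355.
Without Harbor: best allocation of the remaining 3 bidders over all 4 slots is Umbra→Slot 3 ($145), Nimbus→Slot 6 ($98), Brightly→Slot 4 ($131), total $374.
VCG payment = (others' best without Harbor) − (others' welfare with Harbor) = 374 − 355 = $19.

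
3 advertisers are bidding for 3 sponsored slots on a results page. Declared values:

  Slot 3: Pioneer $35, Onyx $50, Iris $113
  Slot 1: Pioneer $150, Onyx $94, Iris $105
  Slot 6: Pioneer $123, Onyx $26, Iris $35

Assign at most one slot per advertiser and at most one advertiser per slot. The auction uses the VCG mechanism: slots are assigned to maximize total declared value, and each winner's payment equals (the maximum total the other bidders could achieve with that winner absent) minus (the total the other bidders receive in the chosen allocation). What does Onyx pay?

Efficient allocation: Pioneer→Slot 6 ($123), Onyx→Slot 1 ($94), Iris→Slot 3 ($113); total welfare W = $330.
Onyx receives Slot 1 at value $94, so the others get W − 94 = $236.
Without Onyx: best allocation of the remaining 2 bidders over all 3 slots is Pioneer→Slot 1 ($150), Iris→Slot 3 ($113), total $263.
VCG payment = (others' best without Onyx) − (others' welfare with Onyx) = 263 − 236 = $27.

Onyx pays $27.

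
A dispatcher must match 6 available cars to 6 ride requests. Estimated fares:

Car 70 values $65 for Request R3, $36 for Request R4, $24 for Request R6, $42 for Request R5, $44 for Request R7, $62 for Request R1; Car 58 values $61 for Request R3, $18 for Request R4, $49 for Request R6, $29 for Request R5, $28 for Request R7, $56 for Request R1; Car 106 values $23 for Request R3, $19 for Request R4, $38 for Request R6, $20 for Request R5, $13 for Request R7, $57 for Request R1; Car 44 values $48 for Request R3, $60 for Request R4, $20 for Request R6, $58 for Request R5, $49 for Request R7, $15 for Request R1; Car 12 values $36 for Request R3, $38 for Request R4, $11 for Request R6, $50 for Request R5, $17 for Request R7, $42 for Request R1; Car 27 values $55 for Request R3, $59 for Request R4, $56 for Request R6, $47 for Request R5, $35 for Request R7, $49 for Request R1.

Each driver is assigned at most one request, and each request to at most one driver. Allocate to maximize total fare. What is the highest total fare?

Max total: $329

Optimal: Car 70→Request R3 ($65), Car 58→Request R6 ($49), Car 106→Request R1 ($57), Car 44→Request R7 ($49), Car 12→Request R5 ($50), Car 27→Request R4 ($59) — total 65+49+57+49+50+59 = $329.
Column-greedy (each request in turn goes to its best remaining driver) gives $316, worse by 13.
Every other assignment is strictly worse.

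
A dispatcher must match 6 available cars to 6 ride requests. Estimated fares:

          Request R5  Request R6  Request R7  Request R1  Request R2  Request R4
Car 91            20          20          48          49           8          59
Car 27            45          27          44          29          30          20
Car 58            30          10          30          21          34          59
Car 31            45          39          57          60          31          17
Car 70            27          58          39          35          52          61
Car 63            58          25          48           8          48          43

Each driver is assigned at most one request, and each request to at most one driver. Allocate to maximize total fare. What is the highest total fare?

Optimal: Car 91→Request R7 ($48), Car 27→Request R5 ($45), Car 58→Request R4 ($59), Car 31→Request R1 ($60), Car 70→Request R6 ($58), Car 63→Request R2 ($48) — total 48+45+59+60+58+48 = $318.
Max-entry greedy (repeatedly take the single best remaining cell) gives $288, worse by 30.
Swapping Car 27↔Car 91 (Car 27→Request R7 $44, Car 91→Request R5 $20) loses 29.
Checked against all permutations: $318 is optimal.

Maximum total: $318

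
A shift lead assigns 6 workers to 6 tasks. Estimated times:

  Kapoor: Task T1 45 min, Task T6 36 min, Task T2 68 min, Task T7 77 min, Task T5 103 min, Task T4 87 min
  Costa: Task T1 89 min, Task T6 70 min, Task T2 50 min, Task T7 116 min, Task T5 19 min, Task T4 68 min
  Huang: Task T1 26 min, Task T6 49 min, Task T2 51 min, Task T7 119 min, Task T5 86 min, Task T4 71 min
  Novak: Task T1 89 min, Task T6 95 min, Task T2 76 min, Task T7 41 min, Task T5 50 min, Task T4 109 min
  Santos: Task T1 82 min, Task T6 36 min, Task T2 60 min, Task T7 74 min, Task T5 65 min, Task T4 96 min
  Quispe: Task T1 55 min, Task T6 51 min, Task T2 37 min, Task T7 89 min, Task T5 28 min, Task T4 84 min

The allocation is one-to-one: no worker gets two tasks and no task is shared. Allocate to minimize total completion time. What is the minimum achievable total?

This is a one-to-one assignment (minimum-cost bipartite matching).
Optimal: Kapoor→Task T4 (87 min), Costa→Task T5 (19 min), Huang→Task T1 (26 min), Novak→Task T7 (41 min), Santos→Task T6 (36 min), Quispe→Task T2 (37 min) — total 87+19+26+41+36+37 = 246 min.
Column-greedy (each task in turn goes to its cheapest remaining worker) gives 255 min, worse by 9.

Min total: 246 min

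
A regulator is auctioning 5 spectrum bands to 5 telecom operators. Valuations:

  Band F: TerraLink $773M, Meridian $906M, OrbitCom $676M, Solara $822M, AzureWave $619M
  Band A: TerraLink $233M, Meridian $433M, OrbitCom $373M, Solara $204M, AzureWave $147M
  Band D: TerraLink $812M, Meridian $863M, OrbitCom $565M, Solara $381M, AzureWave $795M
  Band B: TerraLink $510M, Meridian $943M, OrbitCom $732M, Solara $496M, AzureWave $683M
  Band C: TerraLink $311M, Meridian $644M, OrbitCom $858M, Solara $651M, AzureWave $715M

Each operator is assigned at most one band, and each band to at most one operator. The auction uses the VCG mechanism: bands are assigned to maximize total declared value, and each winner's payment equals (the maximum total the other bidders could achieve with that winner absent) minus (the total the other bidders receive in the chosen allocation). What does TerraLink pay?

Efficient allocation: TerraLink→Band D ($812M), Meridian→Band B ($943M), OrbitCom→Band A ($373M), Solara→Band F ($822M), AzureWave→Band C ($715M); total welfare W = $3665M.
TerraLink receives Band D at value $812M, so the others get W − 812 = $2853M.
Without TerraLink: best allocation of the remaining 4 bidders over all 5 bands is Meridian→Band B ($943M), OrbitCom→Band C ($858M), Solara→Band F ($822M), AzureWave→Band D ($795M), total $3418M.
VCG payment = (others' best without TerraLink) − (others' welfare with TerraLink) = 3418 − 2853 = $565M.

TerraLink pays $565M.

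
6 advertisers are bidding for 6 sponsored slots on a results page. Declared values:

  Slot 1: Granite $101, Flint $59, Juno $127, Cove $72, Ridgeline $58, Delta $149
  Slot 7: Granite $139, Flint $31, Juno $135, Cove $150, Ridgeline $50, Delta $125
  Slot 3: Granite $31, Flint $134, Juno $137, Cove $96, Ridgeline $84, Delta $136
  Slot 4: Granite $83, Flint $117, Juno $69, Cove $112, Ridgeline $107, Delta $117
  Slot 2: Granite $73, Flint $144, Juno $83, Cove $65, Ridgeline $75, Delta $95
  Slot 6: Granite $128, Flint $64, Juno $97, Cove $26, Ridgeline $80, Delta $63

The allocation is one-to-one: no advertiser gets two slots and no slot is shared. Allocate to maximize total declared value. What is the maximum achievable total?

Max total: $815

Optimal: Granite→Slot 6 ($128), Flint→Slot 2 ($144), Juno→Slot 3 ($137), Cove→Slot 7 ($150), Ridgeline→Slot 4 ($107), Delta→Slot 1 ($149) — total 128+144+137+150+107+149 = $815.
Swapping Juno↔Delta (Juno→Slot 1 $127, Delta→Slot 3 $136) loses 23.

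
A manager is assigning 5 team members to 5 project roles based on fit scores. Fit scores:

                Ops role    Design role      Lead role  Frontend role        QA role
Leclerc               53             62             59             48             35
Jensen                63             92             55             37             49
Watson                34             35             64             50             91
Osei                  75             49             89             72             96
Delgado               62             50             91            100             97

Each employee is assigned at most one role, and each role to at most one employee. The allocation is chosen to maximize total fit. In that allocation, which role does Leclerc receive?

Leclerc receives Ops role.

Optimal: Leclerc→Ops role (53 pts), Jensen→Design role (92 pts), Watson→QA role (91 pts), Osei→Lead role (89 pts), Delgado→Frontend role (100 pts) — total 53+92+91+89+100 = 425 pts.
Row-greedy (each employee in turn takes its best remaining role) gives 405 pts, worse by 20.
Next-best assignment: Leclerc→Lead role, Jensen→Design role, Watson→QA role, Osei→Ops role, Delgado→Frontend role = 417 pts.
Swapping Osei↔Watson (Osei→QA role 96 pts, Watson→Lead role 64 pts) loses 20.
Leclerc's own top role is Design role (62 pts), but forcing Leclerc→Design role and reassigning the rest optimally gives only 405 pts — worse by 20.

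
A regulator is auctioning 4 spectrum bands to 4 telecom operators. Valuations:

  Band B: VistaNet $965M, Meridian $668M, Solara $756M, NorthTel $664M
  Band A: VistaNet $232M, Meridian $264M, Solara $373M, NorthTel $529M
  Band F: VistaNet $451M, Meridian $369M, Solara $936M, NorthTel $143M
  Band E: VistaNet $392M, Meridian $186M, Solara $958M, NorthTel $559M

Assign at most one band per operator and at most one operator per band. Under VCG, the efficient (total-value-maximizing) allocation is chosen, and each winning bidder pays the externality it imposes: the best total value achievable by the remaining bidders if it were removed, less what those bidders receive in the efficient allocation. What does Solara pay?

Efficient allocation: VistaNet→Band B ($965M), Meridian→Band F ($369M), Solara→Band E ($958M), NorthTel→Band A ($529M); total welfare W = $2821M.
Solara receives Band E at value $958M, so the others get W − 958 = $1863M.
Without Solara: best allocation of the remaining 3 bidders over all 4 bands is VistaNet→Band B ($965M), Meridian→Band F ($369M), NorthTel→Band E ($559M), total $1893M.
VCG payment = (others' best without Solara) − (others' welfare with Solara) = 1893 − 1863 = $30M.

Solara pays $30M.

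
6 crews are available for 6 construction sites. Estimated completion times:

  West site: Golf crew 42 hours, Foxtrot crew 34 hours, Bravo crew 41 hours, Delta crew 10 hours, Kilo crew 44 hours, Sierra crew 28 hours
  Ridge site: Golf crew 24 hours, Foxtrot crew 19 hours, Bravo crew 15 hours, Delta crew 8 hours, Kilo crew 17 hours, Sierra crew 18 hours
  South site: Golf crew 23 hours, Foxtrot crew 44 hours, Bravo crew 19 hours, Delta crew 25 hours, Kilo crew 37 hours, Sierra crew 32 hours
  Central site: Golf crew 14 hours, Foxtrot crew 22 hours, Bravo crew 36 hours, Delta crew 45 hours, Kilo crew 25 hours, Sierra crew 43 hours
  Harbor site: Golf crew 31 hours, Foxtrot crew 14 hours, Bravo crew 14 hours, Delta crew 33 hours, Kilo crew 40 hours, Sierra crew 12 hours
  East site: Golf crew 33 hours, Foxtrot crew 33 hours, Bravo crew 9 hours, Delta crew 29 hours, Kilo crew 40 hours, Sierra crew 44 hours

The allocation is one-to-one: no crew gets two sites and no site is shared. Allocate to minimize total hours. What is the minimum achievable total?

Optimal: Golf crew→South site (23 hours), Foxtrot crew→Central site (22 hours), Bravo crew→East site (9 hours), Delta crew→West site (10 hours), Kilo crew→Ridge site (17 hours), Sierra crew→Harbor site (12 hours) — total 23+22+9+10+17+12 = 93 hours.
Row-greedy (each crew in turn takes its cheapest remaining site) gives 110 hours, worse by 17.
Swapping Bravo crew↔Delta crew (Bravo crew→West site 41 hours, Delta crew→East site 29 hours) adds 51.
Every other assignment is strictly worse.

Minimum total: 93 hours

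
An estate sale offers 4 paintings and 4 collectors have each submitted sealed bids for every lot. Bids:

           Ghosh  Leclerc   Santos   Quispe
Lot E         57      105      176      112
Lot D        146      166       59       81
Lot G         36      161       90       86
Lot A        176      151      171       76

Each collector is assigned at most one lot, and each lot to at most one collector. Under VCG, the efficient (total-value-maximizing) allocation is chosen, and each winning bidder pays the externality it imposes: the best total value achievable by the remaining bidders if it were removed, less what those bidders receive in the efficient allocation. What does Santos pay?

Efficient allocation: Ghosh→Lot A ($176), Leclerc→Lot D ($166), Santos→Lot E ($176), Quispe→Lot G ($86); total welfare W = $604.
Santos receives Lot E at value $176, so the others get W − 176 = $428.
Without Santos: best allocation of the remaining 3 bidders over all 4 lots is Ghosh→Lot A ($176), Leclerc→Lot D ($166), Quispe→Lot E ($112), total $454.
VCG payment = (others' best without Santos) − (others' welfare with Santos) = 454 − 428 = $26.

Santos pays $26.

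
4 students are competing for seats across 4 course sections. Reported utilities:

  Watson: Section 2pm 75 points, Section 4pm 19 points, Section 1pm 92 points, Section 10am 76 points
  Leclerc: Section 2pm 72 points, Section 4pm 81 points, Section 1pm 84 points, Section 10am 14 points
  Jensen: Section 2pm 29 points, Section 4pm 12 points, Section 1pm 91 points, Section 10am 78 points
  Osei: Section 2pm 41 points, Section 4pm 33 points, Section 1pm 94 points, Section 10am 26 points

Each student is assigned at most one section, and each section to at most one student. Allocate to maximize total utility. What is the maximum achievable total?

Optimal: Watson→Section 2pm (75 points), Leclerc→Section 4pm (81 points), Jensen→Section 10am (78 points), Osei→Section 1pm (94 points) — total 75+81+78+94 = 328 points.
Row-greedy (each student in turn takes its best remaining section) gives 292 points, worse by 36.
Next-best assignment: Watson→Section 1pm, Leclerc→Section 4pm, Jensen→Section 10am, Osei→Section 2pm = 292 points.
Checked against all permutations: 328 points is optimal.

Maximum total: 328 points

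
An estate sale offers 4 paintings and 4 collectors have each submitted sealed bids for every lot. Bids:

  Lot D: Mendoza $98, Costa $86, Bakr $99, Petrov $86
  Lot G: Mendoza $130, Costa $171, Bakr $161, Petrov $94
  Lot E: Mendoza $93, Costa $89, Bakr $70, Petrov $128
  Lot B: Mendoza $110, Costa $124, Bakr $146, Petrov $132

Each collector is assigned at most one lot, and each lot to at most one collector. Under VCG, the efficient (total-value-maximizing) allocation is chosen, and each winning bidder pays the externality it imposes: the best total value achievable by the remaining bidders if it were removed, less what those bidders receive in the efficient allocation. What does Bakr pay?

Bakr pays $12.

Efficient allocation: Mendoza→Lot D ($98), Costa→Lot G ($171), Bakr→Lot B ($146), Petrov→Lot E ($128); total welfare W = $543.
Bakr receives Lot B at value $146, so the others get W − 146 = $397.
Without Bakr: best allocation of the remaining 3 bidders over all 4 lots is Mendoza→Lot B ($110), Costa→Lot G ($171), Petrov→Lot E ($128), total $409.
VCG payment = (others' best without Bakr) − (others' welfare with Bakr) = 409 − 397 = $12.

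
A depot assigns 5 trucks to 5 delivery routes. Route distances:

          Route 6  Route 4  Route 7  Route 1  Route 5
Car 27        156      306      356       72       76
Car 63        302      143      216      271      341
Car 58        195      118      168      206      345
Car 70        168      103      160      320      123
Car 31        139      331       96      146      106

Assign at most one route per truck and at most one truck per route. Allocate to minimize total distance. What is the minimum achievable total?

Treat this as an assignment problem: match each truck to one route.
Optimal: Car 27→Route 1 (72 km), Car 63→Route 4 (143 km), Car 58→Route 6 (195 km), Car 70→Route 5 (123 km), Car 31→Route 7 (96 km) — total 72+143+195+123+96 = 629 km.
Column-greedy (each route in turn goes to its cheapest remaining truck) gives 823 km, worse by 194.
Next-best assignment: Car 27→Route 1, Car 63→Route 4, Car 58→Route 7, Car 70→Route 5, Car 31→Route 6 = 645 km.

Minimum total: 629 km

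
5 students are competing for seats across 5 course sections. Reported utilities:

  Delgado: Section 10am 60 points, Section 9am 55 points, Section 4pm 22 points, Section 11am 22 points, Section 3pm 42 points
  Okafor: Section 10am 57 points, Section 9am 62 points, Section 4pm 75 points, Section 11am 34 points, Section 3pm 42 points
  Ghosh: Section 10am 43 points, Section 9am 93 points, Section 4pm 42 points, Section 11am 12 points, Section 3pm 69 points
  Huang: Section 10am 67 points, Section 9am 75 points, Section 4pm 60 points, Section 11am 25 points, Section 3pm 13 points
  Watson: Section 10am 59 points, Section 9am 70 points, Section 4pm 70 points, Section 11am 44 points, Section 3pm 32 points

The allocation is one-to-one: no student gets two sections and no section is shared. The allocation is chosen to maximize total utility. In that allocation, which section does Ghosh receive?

This is a one-to-one assignment (maximum-weight bipartite matching).
Optimal: Delgado→Section 10am (60 points), Okafor→Section 4pm (75 points), Ghosh→Section 3pm (69 points), Huang→Section 9am (75 points), Watson→Section 11am (44 points) — total 60+75+69+75+44 = 323 points.
Column-greedy (each section in turn goes to its best remaining student) gives 321 points, worse by 2.
Next-best assignment: Delgado→Section 3pm, Okafor→Section 4pm, Ghosh→Section 9am, Huang→Section 10am, Watson→Section 11am = 321 points.
Swapping Ghosh↔Okafor (Ghosh→Section 4pm 42 points, Okafor→Section 3pm 42 points) loses 60.
Ghosh's own top section is Section 9am (93 points), but forcing Ghosh→Section 9am and reassigning the rest optimally gives only 321 points — worse by 2.

Ghosh receives Section 3pm.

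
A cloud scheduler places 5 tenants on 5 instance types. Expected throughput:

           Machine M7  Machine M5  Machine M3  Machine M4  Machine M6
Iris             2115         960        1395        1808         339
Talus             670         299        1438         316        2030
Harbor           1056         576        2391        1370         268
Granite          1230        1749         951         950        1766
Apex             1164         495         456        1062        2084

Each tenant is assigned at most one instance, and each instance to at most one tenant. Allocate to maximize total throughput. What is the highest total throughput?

Max total: 9347 ops/s

Optimal: Iris→Machine M7 (2115 ops/s), Talus→Machine M6 (2030 ops/s), Harbor→Machine M3 (2391 ops/s), Granite→Machine M5 (1749 ops/s), Apex→Machine M4 (1062 ops/s) — total 2115+2030+2391+1749+1062 = 9347 ops/s.
Max-entry greedy (repeatedly take the single best remaining cell) gives 8655 ops/s, worse by 692.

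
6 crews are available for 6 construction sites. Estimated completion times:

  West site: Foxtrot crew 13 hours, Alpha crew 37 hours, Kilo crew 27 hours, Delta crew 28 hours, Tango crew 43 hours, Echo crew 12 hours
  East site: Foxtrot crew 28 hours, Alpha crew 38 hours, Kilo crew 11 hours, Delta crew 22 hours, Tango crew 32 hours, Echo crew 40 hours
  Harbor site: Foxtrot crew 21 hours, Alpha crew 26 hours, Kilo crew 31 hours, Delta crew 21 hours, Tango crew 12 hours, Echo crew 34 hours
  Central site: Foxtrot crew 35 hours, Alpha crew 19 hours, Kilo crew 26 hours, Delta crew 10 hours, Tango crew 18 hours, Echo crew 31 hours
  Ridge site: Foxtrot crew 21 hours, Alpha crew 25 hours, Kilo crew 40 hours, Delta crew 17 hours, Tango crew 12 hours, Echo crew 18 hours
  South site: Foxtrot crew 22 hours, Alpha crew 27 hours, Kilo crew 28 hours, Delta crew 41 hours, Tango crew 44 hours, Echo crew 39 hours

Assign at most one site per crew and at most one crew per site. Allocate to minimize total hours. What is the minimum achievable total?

Minimum total: 91 hours

Optimal: Foxtrot crew→West site (13 hours), Alpha crew→South site (27 hours), Kilo crew→East site (11 hours), Delta crew→Central site (10 hours), Tango crew→Harbor site (12 hours), Echo crew→Ridge site (18 hours) — total 13+27+11+10+12+18 = 91 hours.
Row-greedy (each crew in turn takes its cheapest remaining site) gives 111 hours, worse by 20.
Swapping Alpha crew↔Tango crew (Alpha crew→Harbor site 26 hours, Tango crew→South site 44 hours) adds 31.
Checked against all permutations: 91 hours is optimal.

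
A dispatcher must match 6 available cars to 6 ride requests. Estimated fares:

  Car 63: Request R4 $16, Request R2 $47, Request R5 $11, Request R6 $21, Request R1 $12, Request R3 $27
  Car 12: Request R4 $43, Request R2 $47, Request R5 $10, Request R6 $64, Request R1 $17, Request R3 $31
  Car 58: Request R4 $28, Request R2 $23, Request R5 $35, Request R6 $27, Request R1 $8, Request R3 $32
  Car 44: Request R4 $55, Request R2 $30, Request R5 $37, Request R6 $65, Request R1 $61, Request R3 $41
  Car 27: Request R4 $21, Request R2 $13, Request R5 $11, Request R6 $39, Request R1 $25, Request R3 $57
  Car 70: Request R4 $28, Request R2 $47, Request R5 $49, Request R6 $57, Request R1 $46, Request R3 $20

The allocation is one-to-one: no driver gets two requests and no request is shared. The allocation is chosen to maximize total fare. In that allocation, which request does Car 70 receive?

Optimal: Car 63→Request R2 ($47), Car 12→Request R6 ($64), Car 58→Request R4 ($28), Car 44→Request R1 ($61), Car 27→Request R3 ($57), Car 70→Request R5 ($49) — total 47+64+28+61+57+49 = $306.
Row-greedy (each driver in turn takes its best remaining request) gives $292, worse by 14.
Swapping Car 12↔Car 27 (Car 12→Request R3 $31, Car 27→Request R6 $39) loses 51.
Every other assignment is strictly worse.
Car 70's own top request is Request R6 ($57), but forcing Car 70→Request R6 and reassigning the rest optimally gives only $300 — worse by 6.

Car 70 receives Request R5.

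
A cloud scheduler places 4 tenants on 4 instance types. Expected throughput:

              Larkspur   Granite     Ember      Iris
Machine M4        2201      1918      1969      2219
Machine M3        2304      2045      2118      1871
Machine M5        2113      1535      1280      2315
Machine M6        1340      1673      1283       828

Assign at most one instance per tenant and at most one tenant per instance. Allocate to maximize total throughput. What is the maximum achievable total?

Maximum total: 8307 ops/s

Optimal: Larkspur→Machine M4 (2201 ops/s), Granite→Machine M6 (1673 ops/s), Ember→Machine M3 (2118 ops/s), Iris→Machine M5 (2315 ops/s) — total 2201+1673+2118+2315 = 8307 ops/s.
Row-greedy (each tenant in turn takes its best remaining instance) gives 7820 ops/s, worse by 487.
Next-best assignment: Larkspur→Machine M3, Granite→Machine M6, Ember→Machine M4, Iris→Machine M5 = 8261 ops/s.
Checked against all permutations: 8307 ops/s is optimal.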